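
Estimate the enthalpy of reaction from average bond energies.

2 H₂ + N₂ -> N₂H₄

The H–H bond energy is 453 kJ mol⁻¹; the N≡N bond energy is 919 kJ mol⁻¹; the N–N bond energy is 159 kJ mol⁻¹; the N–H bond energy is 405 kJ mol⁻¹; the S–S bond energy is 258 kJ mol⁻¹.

ΔH ≈ +46 kJ

Bonds broken (reactants):
  H–H: 2 × 453 = 906
  N≡N: 1 × 919 = 919
  Σ(broken) = 1825 kJ
Bonds formed (products):
  N–H: 4 × 405 = 1620
  N–N: 1 × 159 = 159
  Σ(formed) = 1779 kJ
ΔH = Σ(broken) − Σ(formed) = 1825 − 1779 = +46 kJ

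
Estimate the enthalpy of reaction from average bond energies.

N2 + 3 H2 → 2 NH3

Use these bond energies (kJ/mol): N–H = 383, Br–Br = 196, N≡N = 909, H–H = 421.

ΔH ≈ −126 kJ

Bonds broken (reactants):
  H–H: 3 × 421 = 1263
  N≡N: 1 × 909 = 909
  Σ(broken) = 2172 kJ
Bonds formed (products):
  N–H: 6 × 383 = 2298
  Σ(formed) = 2298 kJ
ΔH = Σ(broken) − Σ(formed) = 2172 − 2298 = −126 kJ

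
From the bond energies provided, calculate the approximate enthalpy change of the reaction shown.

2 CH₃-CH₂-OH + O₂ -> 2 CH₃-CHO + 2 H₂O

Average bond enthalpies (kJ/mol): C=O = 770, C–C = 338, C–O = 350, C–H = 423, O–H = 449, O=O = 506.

Bonds broken (reactants):
  C–C: 2 × 338 = 676
  C–H: 10 × 423 = 4230
  C–O: 2 × 350 = 700
  O–H: 2 × 449 = 898
  O=O: 1 × 506 = 506
  Σ(broken) = 7010 kJ
Bonds formed (products):
  C–C: 2 × 338 = 676
  C–H: 8 × 423 = 3384
  C=O: 2 × 770 = 1540
  O–H: 4 × 449 = 1796
  Σ(formed) = 7396 kJ
ΔH = Σ(broken) − Σ(formed) = 7010 − 7396 = −386 kJ

ΔH ≈ −386 kJ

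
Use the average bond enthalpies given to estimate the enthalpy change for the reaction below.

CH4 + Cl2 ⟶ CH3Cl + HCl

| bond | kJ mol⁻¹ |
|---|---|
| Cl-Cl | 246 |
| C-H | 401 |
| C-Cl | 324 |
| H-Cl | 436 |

ΔH ≈ −113 kJ

Bonds broken (reactants):
  C-H: 4 × 401 = 1604
  Cl-Cl: 1 × 246 = 246
  Σ(broken) = 1850 kJ
Bonds formed (products):
  C-Cl: 1 × 324 = 324
  C-H: 3 × 401 = 1203
  H-Cl: 1 × 436 = 436
  Σ(formed) = 1963 kJ
ΔH = Σ(broken) − Σ(formed) = 1850 − 1963 = −113 kJ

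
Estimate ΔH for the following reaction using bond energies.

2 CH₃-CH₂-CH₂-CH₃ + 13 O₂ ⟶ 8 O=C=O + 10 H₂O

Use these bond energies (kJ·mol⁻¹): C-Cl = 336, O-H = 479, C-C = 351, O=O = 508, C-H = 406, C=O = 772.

ΔH ≈ −5102 kJ

Bonds broken (reactants):
  C-C: 6 × 351 = 2106
  C-H: 20 × 406 = 8120
  O=O: 13 × 508 = 6604
  Σ(broken) = 16830 kJ
Bonds formed (products):
  C=O: 16 × 772 = 12352
  O-H: 20 × 479 = 9580
  Σ(formed) = 21932 kJ
ΔH = Σ(broken) − Σ(formed) = 16830 − 21932 = −5102 kJ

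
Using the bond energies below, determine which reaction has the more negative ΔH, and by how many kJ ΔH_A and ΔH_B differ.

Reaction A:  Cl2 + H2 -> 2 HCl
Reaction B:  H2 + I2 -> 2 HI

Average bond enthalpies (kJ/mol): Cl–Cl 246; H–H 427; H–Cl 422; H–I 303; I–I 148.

Reaction A:
  Bonds broken (reactants):
    Cl–Cl: 1 × 246 = 246
    H–H: 1 × 427 = 427
    Σ(broken) = 673 kJ
  Bonds formed (products):
    H–Cl: 2 × 422 = 844
    Σ(formed) = 844 kJ
  ΔH_A = 673 − 844 = −171 kJ
Reaction B:
  Bonds broken (reactants):
    H–H: 1 × 427 = 427
    I–I: 1 × 148 = 148
    Σ(broken) = 575 kJ
  Bonds formed (products):
    H–I: 2 × 303 = 606
    Σ(formed) = 606 kJ
  ΔH_B = 575 − 606 = −31 kJ
ΔH_A − ΔH_B = −140 kJ, so reaction A has the more negative ΔH; |ΔH_A − ΔH_B| = 140 kJ.

Reaction A, by 140 kJ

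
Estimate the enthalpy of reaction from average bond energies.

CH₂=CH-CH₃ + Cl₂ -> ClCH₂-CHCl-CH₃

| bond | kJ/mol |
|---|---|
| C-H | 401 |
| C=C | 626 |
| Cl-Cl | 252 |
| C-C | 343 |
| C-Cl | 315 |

ΔH ≈ −95 kJ

Bonds broken (reactants):
  C-C: 1 × 343 = 343
  C-H: 6 × 401 = 2406
  C=C: 1 × 626 = 626
  Cl-Cl: 1 × 252 = 252
  Σ(broken) = 3627 kJ
Bonds formed (products):
  C-C: 2 × 343 = 686
  C-Cl: 2 × 315 = 630
  C-H: 6 × 401 = 2406
  Σ(formed) = 3722 kJ
ΔH = Σ(broken) − Σ(formed) = 3627 − 3722 = −95 kJ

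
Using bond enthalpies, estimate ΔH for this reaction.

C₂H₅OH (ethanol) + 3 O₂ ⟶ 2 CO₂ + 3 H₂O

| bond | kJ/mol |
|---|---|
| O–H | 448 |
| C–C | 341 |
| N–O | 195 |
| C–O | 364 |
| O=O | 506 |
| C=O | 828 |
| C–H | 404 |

ΔH ≈ −1309 kJ

Bonds broken (reactants):
  C–C: 1 × 341 = 341
  C–H: 5 × 404 = 2020
  C–O: 1 × 364 = 364
  O–H: 1 × 448 = 448
  O=O: 3 × 506 = 1518
  Σ(broken) = 4691 kJ
Bonds formed (products):
  C=O: 4 × 828 = 3312
  O–H: 6 × 448 = 2688
  Σ(formed) = 6000 kJ
ΔH = Σ(broken) − Σ(formed) = 4691 − 6000 = −1309 kJ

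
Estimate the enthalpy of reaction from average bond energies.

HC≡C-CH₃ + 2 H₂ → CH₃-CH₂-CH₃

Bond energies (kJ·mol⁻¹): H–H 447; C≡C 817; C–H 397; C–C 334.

ΔH ≈ −211 kJ

Bonds broken (reactants):
  C≡C: 1 × 817 = 817
  C–C: 1 × 334 = 334
  C–H: 4 × 397 = 1588
  H–H: 2 × 447 = 894
  Σ(broken) = 3633 kJ
Bonds formed (products):
  C–C: 2 × 334 = 668
  C–H: 8 × 397 = 3176
  Σ(formed) = 3844 kJ
ΔH = Σ(broken) − Σ(formed) = 3633 − 3844 = −211 kJ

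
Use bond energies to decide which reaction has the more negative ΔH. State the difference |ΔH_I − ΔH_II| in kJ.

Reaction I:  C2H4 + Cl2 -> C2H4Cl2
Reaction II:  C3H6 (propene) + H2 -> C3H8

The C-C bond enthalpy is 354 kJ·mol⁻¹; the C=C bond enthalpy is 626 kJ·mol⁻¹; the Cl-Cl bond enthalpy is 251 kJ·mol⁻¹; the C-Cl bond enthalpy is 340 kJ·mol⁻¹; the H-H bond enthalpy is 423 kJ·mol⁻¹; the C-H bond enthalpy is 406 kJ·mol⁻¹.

Reaction I, by 40 kJ

Reaction I:
  Bonds broken (reactants):
    C-H: 4 × 406 = 1624
    C=C: 1 × 626 = 626
    Cl-Cl: 1 × 251 = 251
    Σ(broken) = 2501 kJ
  Bonds formed (products):
    C-C: 1 × 354 = 354
    C-Cl: 2 × 340 = 680
    C-H: 4 × 406 = 1624
    Σ(formed) = 2658 kJ
  ΔH_I = 2501 − 2658 = −157 kJ
Reaction II:
  Bonds broken (reactants):
    C-C: 1 × 354 = 354
    C-H: 6 × 406 = 2436
    C=C: 1 × 626 = 626
    H-H: 1 × 423 = 423
    Σ(broken) = 3839 kJ
  Bonds formed (products):
    C-C: 2 × 354 = 708
    C-H: 8 × 406 = 3248
    Σ(formed) = 3956 kJ
  ΔH_II = 3839 − 3956 = −117 kJ
ΔH_I − ΔH_II = −40 kJ, so reaction I has the more negative ΔH; |ΔH_I − ΔH_II| = 40 kJ.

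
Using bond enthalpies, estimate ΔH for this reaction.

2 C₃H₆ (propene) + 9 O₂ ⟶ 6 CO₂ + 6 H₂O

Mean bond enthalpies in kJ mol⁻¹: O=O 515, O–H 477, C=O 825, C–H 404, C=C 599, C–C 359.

Bonds broken (reactants):
  C–C: 2 × 359 = 718
  C–H: 12 × 404 = 4848
  C=C: 2 × 599 = 1198
  O=O: 9 × 515 = 4635
  Σ(broken) = 11399 kJ
Bonds formed (products):
  C=O: 12 × 825 = 9900
  O–H: 12 × 477 = 5724
  Σ(formed) = 15624 kJ
ΔH = Σ(broken) − Σ(formed) = 11399 − 15624 = −4225 kJ

ΔH ≈ −4225 kJ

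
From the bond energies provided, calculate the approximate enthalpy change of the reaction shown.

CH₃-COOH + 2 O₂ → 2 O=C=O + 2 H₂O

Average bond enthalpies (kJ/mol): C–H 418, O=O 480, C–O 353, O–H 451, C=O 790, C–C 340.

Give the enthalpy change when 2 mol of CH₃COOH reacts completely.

Bonds broken (reactants):
  C–C: 1 × 340 = 340
  C–H: 3 × 418 = 1254
  C–O: 1 × 353 = 353
  C=O: 1 × 790 = 790
  O–H: 1 × 451 = 451
  O=O: 2 × 480 = 960
  Σ(broken) = 4148 kJ
Bonds formed (products):
  C=O: 4 × 790 = 3160
  O–H: 4 × 451 = 1804
  Σ(formed) = 4964 kJ
ΔH = Σ(broken) − Σ(formed) = 4148 − 4964 = −816 kJ
For 2× the reaction as written: 2 × (−816) = −1632 kJ

ΔH = −1632 kJ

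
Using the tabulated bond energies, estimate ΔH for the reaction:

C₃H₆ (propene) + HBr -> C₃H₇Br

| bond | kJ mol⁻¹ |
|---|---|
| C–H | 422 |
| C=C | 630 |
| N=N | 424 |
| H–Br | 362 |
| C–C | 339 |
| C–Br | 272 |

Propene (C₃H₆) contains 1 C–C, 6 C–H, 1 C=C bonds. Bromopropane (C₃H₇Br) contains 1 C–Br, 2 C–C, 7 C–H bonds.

Bonds broken (reactants):
  C–C: 1 × 339 = 339
  C–H: 6 × 422 = 2532
  C=C: 1 × 630 = 630
  H–Br: 1 × 362 = 362
  Σ(broken) = 3863 kJ
Bonds formed (products):
  C–Br: 1 × 272 = 272
  C–C: 2 × 339 = 678
  C–H: 7 × 422 = 2954
  Σ(formed) = 3904 kJ
ΔH = Σ(broken) − Σ(formed) = 3863 − 3904 = −41 kJ

ΔH ≈ −41 kJ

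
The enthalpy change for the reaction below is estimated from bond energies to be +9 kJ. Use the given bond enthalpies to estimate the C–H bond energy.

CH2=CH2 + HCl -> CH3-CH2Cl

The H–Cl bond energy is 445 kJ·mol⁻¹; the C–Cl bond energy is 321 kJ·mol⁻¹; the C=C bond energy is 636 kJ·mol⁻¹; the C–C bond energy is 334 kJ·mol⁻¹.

D(C–H) ≈ 417 kJ/mol

Let D be the C–H bond energy.
Σ(broken) = 4×D + 1×636 + 1×445 = 1081 + 4D
Σ(formed) = 1×334 + 1×321 + 5×D = 655 + 5D
ΔH = Σ(broken) − Σ(formed) = (1081 + 4D) − (655 + 5D) = +426 − D
Setting this equal to +9 kJ gives D = 417 kJ/mol.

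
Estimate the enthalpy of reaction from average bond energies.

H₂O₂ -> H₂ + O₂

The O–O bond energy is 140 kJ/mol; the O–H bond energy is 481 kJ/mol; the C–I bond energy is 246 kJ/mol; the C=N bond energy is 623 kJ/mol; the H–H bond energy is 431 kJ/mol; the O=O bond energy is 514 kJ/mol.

Bonds broken (reactants):
  O–H: 2 × 481 = 962
  O–O: 1 × 140 = 140
  Σ(broken) = 1102 kJ
Bonds formed (products):
  H–H: 1 × 431 = 431
  O=O: 1 × 514 = 514
  Σ(formed) = 945 kJ
ΔH = Σ(broken) − Σ(formed) = 1102 − 945 = +157 kJ

ΔH ≈ +157 kJ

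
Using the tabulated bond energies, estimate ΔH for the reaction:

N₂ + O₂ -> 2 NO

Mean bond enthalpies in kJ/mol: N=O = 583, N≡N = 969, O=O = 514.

ΔH ≈ +317 kJ

Bonds broken (reactants):
  N≡N: 1 × 969 = 969
  O=O: 1 × 514 = 514
  Σ(broken) = 1483 kJ
Bonds formed (products):
  N=O: 2 × 583 = 1166
  Σ(formed) = 1166 kJ
ΔH = Σ(broken) − Σ(formed) = 1483 − 1166 = +317 kJ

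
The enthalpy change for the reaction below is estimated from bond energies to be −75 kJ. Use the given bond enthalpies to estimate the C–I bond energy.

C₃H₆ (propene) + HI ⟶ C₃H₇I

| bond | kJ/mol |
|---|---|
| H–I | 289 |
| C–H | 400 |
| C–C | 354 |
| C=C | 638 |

D(C–I) ≈ 248 kJ/mol

Let D be the C–I bond energy.
Σ(broken) = 1×354 + 6×400 + 1×638 + 1×289 = 3681
Σ(formed) = 2×354 + 7×400 + 1×D = 3508 + D
ΔH = Σ(broken) − Σ(formed) = (3681) − (3508 + D) = +173 − D
Setting this equal to −75 kJ gives D = 248 kJ/mol.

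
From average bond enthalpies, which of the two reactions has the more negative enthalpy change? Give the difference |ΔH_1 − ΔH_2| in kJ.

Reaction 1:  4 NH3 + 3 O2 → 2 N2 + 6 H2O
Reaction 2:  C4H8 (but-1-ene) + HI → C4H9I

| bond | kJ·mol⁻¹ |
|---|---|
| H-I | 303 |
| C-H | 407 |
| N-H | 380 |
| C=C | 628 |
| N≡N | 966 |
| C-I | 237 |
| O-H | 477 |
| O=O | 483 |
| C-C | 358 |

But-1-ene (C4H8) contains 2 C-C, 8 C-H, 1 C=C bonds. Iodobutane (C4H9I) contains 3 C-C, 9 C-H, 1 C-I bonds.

Reaction 1, by 1576 kJ

Reaction 1:
  Bonds broken (reactants):
    N-H: 12 × 380 = 4560
    O=O: 3 × 483 = 1449
    Σ(broken) = 6009 kJ
  Bonds formed (products):
    N≡N: 2 × 966 = 1932
    O-H: 12 × 477 = 5724
    Σ(formed) = 7656 kJ
  ΔH_1 = 6009 − 7656 = −1647 kJ
Reaction 2:
  Bonds broken (reactants):
    C-C: 2 × 358 = 716
    C-H: 8 × 407 = 3256
    C=C: 1 × 628 = 628
    H-I: 1 × 303 = 303
    Σ(broken) = 4903 kJ
  Bonds formed (products):
    C-C: 3 × 358 = 1074
    C-H: 9 × 407 = 3663
    C-I: 1 × 237 = 237
    Σ(formed) = 4974 kJ
  ΔH_2 = 4903 − 4974 = −71 kJ
ΔH_1 − ΔH_2 = −1576 kJ, so reaction 1 has the more negative ΔH; |ΔH_1 − ΔH_2| = 1576 kJ.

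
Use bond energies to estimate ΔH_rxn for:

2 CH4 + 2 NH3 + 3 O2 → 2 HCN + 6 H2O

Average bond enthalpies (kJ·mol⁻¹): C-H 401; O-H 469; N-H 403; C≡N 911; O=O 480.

ΔH ≈ −1186 kJ

Bonds broken (reactants):
  C-H: 8 × 401 = 3208
  N-H: 6 × 403 = 2418
  O=O: 3 × 480 = 1440
  Σ(broken) = 7066 kJ
Bonds formed (products):
  C≡N: 2 × 911 = 1822
  C-H: 2 × 401 = 802
  O-H: 12 × 469 = 5628
  Σ(formed) = 8252 kJ
ΔH = Σ(broken) − Σ(formed) = 7066 − 8252 = −1186 kJ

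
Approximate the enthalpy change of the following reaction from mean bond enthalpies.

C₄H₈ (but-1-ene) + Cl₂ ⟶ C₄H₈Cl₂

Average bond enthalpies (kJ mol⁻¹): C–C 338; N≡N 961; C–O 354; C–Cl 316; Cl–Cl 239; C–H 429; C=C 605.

Bonds broken (reactants):
  C–C: 2 × 338 = 676
  C–H: 8 × 429 = 3432
  C=C: 1 × 605 = 605
  Cl–Cl: 1 × 239 = 239
  Σ(broken) = 4952 kJ
Bonds formed (products):
  C–C: 3 × 338 = 1014
  C–Cl: 2 × 316 = 632
  C–H: 8 × 429 = 3432
  Σ(formed) = 5078 kJ
ΔH = Σ(broken) − Σ(formed) = 4952 − 5078 = −126 kJ

ΔH ≈ −126 kJ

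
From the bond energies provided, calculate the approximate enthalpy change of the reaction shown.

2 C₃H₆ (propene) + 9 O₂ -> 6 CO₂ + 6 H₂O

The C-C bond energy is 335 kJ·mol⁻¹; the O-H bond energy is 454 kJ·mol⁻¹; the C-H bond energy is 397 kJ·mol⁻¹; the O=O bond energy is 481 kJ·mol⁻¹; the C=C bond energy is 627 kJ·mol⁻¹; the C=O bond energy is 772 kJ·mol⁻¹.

ΔH ≈ −3695 kJ

Bonds broken (reactants):
  C-C: 2 × 335 = 670
  C-H: 12 × 397 = 4764
  C=C: 2 × 627 = 1254
  O=O: 9 × 481 = 4329
  Σ(broken) = 11017 kJ
Bonds formed (products):
  C=O: 12 × 772 = 9264
  O-H: 12 × 454 = 5448
  Σ(formed) = 14712 kJ
ΔH = Σ(broken) − Σ(formed) = 11017 − 14712 = −3695 kJ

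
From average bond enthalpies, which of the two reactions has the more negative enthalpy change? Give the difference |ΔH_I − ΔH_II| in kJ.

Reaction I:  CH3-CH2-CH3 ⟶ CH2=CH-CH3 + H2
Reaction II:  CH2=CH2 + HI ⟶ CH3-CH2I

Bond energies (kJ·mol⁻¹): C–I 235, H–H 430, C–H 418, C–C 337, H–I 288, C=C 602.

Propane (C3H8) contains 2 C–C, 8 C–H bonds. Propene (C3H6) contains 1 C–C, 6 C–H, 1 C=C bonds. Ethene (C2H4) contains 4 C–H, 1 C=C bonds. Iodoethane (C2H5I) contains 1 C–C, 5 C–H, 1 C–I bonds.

Reaction II, by 241 kJ

Reaction I:
  Bonds broken (reactants):
    C–C: 2 × 337 = 674
    C–H: 8 × 418 = 3344
    Σ(broken) = 4018 kJ
  Bonds formed (products):
    C–C: 1 × 337 = 337
    C–H: 6 × 418 = 2508
    C=C: 1 × 602 = 602
    H–H: 1 × 430 = 430
    Σ(formed) = 3877 kJ
  ΔH_I = 4018 − 3877 = +141 kJ
Reaction II:
  Bonds broken (reactants):
    C–H: 4 × 418 = 1672
    C=C: 1 × 602 = 602
    H–I: 1 × 288 = 288
    Σ(broken) = 2562 kJ
  Bonds formed (products):
    C–C: 1 × 337 = 337
    C–H: 5 × 418 = 2090
    C–I: 1 × 235 = 235
    Σ(formed) = 2662 kJ
  ΔH_II = 2562 − 2662 = −100 kJ
ΔH_I − ΔH_II = +241 kJ, so reaction II has the more negative ΔH; |ΔH_I − ΔH_II| = 241 kJ.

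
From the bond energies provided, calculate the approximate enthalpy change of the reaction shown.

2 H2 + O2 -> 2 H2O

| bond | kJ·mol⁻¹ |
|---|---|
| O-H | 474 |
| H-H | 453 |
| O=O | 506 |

Bonds broken (reactants):
  H-H: 2 × 453 = 906
  O=O: 1 × 506 = 506
  Σ(broken) = 1412 kJ
Bonds formed (products):
  O-H: 4 × 474 = 1896
  Σ(formed) = 1896 kJ
ΔH = Σ(broken) − Σ(formed) = 1412 − 1896 = −484 kJ

ΔH ≈ −484 kJ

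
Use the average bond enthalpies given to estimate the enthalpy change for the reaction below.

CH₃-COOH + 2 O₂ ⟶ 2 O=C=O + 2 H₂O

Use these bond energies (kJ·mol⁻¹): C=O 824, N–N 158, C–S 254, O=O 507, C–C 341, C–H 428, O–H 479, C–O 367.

ΔH ≈ −903 kJ

Bonds broken (reactants):
  C–C: 1 × 341 = 341
  C–H: 3 × 428 = 1284
  C–O: 1 × 367 = 367
  C=O: 1 × 824 = 824
  O–H: 1 × 479 = 479
  O=O: 2 × 507 = 1014
  Σ(broken) = 4309 kJ
Bonds formed (products):
  C=O: 4 × 824 = 3296
  O–H: 4 × 479 = 1916
  Σ(formed) = 5212 kJ
ΔH = Σ(broken) − Σ(formed) = 4309 − 5212 = −903 kJ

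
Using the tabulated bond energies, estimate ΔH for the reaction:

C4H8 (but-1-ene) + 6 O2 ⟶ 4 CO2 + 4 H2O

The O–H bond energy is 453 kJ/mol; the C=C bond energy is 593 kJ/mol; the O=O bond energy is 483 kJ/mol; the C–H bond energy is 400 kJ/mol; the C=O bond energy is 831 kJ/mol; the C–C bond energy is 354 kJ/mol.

ΔH ≈ −2873 kJ

Bonds broken (reactants):
  C–C: 2 × 354 = 708
  C–H: 8 × 400 = 3200
  C=C: 1 × 593 = 593
  O=O: 6 × 483 = 2898
  Σ(broken) = 7399 kJ
Bonds formed (products):
  C=O: 8 × 831 = 6648
  O–H: 8 × 453 = 3624
  Σ(formed) = 10272 kJ
ΔH = Σ(broken) − Σ(formed) = 7399 − 10272 = −2873 kJ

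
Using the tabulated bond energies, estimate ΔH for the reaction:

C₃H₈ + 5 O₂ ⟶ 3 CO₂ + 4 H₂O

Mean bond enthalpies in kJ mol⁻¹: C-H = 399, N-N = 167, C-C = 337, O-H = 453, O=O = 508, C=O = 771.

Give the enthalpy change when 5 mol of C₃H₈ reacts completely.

Bonds broken (reactants):
  C-C: 2 × 337 = 674
  C-H: 8 × 399 = 3192
  O=O: 5 × 508 = 2540
  Σ(broken) = 6406 kJ
Bonds formed (products):
  C=O: 6 × 771 = 4626
  O-H: 8 × 453 = 3624
  Σ(formed) = 8250 kJ
ΔH = Σ(broken) − Σ(formed) = 6406 − 8250 = −1844 kJ
For 5× the reaction as written: 5 × (−1844) = −9220 kJ

ΔH = −9220 kJ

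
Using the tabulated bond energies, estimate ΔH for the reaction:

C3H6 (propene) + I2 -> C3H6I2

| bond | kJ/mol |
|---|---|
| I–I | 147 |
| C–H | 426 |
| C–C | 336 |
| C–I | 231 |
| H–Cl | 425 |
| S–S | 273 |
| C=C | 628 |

ΔH ≈ −23 kJ

Bonds broken (reactants):
  C–C: 1 × 336 = 336
  C–H: 6 × 426 = 2556
  C=C: 1 × 628 = 628
  I–I: 1 × 147 = 147
  Σ(broken) = 3667 kJ
Bonds formed (products):
  C–C: 2 × 336 = 672
  C–H: 6 × 426 = 2556
  C–I: 2 × 231 = 462
  Σ(formed) = 3690 kJ
ΔH = Σ(broken) − Σ(formed) = 3667 − 3690 = −23 kJ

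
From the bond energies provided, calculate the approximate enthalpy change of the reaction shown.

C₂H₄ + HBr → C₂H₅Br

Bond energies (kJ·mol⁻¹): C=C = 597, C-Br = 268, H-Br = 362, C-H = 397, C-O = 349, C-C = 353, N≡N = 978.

ΔH ≈ −59 kJ

Bonds broken (reactants):
  C-H: 4 × 397 = 1588
  C=C: 1 × 597 = 597
  H-Br: 1 × 362 = 362
  Σ(broken) = 2547 kJ
Bonds formed (products):
  C-Br: 1 × 268 = 268
  C-C: 1 × 353 = 353
  C-H: 5 × 397 = 1985
  Σ(formed) = 2606 kJ
ΔH = Σ(broken) − Σ(formed) = 2547 − 2606 = −59 kJ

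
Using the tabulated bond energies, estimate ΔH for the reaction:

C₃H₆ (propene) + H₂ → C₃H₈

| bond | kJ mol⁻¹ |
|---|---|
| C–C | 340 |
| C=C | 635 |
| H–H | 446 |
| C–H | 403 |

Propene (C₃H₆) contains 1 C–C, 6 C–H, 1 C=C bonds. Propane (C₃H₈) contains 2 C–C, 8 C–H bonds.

ΔH ≈ −65 kJ

Bonds broken (reactants):
  C–C: 1 × 340 = 340
  C–H: 6 × 403 = 2418
  C=C: 1 × 635 = 635
  H–H: 1 × 446 = 446
  Σ(broken) = 3839 kJ
Bonds formed (products):
  C–C: 2 × 340 = 680
  C–H: 8 × 403 = 3224
  Σ(formed) = 3904 kJ
ΔH = Σ(broken) − Σ(formed) = 3839 − 3904 = −65 kJ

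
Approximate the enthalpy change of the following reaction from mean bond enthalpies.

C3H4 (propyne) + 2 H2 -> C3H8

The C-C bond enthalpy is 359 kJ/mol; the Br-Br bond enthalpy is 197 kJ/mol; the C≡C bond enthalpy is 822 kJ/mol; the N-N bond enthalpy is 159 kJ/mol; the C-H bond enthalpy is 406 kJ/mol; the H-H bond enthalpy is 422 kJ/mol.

Bonds broken (reactants):
  C≡C: 1 × 822 = 822
  C-C: 1 × 359 = 359
  C-H: 4 × 406 = 1624
  H-H: 2 × 422 = 844
  Σ(broken) = 3649 kJ
Bonds formed (products):
  C-C: 2 × 359 = 718
  C-H: 8 × 406 = 3248
  Σ(formed) = 3966 kJ
ΔH = Σ(broken) − Σ(formed) = 3649 − 3966 = −317 kJ

ΔH ≈ −317 kJ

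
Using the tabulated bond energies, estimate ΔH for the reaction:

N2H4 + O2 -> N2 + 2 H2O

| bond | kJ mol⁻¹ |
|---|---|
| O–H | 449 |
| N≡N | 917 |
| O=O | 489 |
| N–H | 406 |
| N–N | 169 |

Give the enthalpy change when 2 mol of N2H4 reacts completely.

Bonds broken (reactants):
  N–H: 4 × 406 = 1624
  N–N: 1 × 169 = 169
  O=O: 1 × 489 = 489
  Σ(broken) = 2282 kJ
Bonds formed (products):
  N≡N: 1 × 917 = 917
  O–H: 4 × 449 = 1796
  Σ(formed) = 2713 kJ
ΔH = Σ(broken) − Σ(formed) = 2282 − 2713 = −431 kJ
For 2× the reaction as written: 2 × (−431) = −862 kJ

ΔH = −862 kJ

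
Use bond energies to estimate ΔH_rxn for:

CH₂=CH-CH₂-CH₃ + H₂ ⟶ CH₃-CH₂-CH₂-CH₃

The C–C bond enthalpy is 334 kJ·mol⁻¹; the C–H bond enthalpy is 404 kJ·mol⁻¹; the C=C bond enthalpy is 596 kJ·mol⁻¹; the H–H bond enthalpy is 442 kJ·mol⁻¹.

ΔH ≈ −104 kJ

Bonds broken (reactants):
  C–C: 2 × 334 = 668
  C–H: 8 × 404 = 3232
  C=C: 1 × 596 = 596
  H–H: 1 × 442 = 442
  Σ(broken) = 4938 kJ
Bonds formed (products):
  C–C: 3 × 334 = 1002
  C–H: 10 × 404 = 4040
  Σ(formed) = 5042 kJ
ΔH = Σ(broken) − Σ(formed) = 4938 − 5042 = −104 kJ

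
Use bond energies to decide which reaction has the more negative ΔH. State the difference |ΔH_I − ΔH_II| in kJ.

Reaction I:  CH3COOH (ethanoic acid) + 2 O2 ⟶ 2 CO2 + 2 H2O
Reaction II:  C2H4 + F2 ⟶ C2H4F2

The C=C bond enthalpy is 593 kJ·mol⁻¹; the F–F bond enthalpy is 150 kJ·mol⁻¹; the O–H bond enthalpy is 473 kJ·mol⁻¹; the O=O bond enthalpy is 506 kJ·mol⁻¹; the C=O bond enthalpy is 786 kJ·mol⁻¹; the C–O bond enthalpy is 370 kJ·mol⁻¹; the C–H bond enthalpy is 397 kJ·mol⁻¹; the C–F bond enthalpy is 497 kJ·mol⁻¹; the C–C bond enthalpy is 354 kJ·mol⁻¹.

Reaction I, by 245 kJ

Reaction I:
  Bonds broken (reactants):
    C–C: 1 × 354 = 354
    C–H: 3 × 397 = 1191
    C–O: 1 × 370 = 370
    C=O: 1 × 786 = 786
    O–H: 1 × 473 = 473
    O=O: 2 × 506 = 1012
    Σ(broken) = 4186 kJ
  Bonds formed (products):
    C=O: 4 × 786 = 3144
    O–H: 4 × 473 = 1892
    Σ(formed) = 5036 kJ
  ΔH_I = 4186 − 5036 = −850 kJ
Reaction II:
  Bonds broken (reactants):
    C–H: 4 × 397 = 1588
    C=C: 1 × 593 = 593
    F–F: 1 × 150 = 150
    Σ(broken) = 2331 kJ
  Bonds formed (products):
    C–C: 1 × 354 = 354
    C–F: 2 × 497 = 994
    C–H: 4 × 397 = 1588
    Σ(formed) = 2936 kJ
  ΔH_II = 2331 − 2936 = −605 kJ
ΔH_I − ΔH_II = −245 kJ, so reaction I has the more negative ΔH; |ΔH_I − ΔH_II| = 245 kJ.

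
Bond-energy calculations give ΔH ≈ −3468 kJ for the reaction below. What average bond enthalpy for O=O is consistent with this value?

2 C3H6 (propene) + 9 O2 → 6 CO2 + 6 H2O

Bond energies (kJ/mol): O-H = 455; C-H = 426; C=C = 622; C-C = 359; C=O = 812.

D(O=O) ≈ 518 kJ/mol

Let D be the O=O bond energy.
Σ(broken) = 2×359 + 12×426 + 2×622 + 9×D = 7074 + 9D
Σ(formed) = 12×812 + 12×455 = 15204
ΔH = Σ(broken) − Σ(formed) = (7074 + 9D) − (15204) = −8130 + 9D
Setting this equal to −3468 kJ gives 9D = 4662, so D = 518 kJ/mol.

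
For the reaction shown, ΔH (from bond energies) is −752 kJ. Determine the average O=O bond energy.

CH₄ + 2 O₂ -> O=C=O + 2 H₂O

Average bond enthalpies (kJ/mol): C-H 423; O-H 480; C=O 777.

D(O=O) ≈ 515 kJ/mol

Let D be the O=O bond energy.
Σ(broken) = 4×423 + 2×D = 1692 + 2D
Σ(formed) = 2×777 + 4×480 = 3474
ΔH = Σ(broken) − Σ(formed) = (1692 + 2D) − (3474) = −1782 + 2D
Setting this equal to −752 kJ gives 2D = 1030, so D = 515 kJ/mol.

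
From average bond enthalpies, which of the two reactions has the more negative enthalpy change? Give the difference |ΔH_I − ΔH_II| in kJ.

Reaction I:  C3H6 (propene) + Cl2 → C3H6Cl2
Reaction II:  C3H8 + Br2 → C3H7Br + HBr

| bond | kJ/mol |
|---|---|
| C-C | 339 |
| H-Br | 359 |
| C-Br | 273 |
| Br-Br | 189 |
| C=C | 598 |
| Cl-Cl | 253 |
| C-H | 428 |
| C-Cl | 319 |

Reaction I, by 111 kJ

Reaction I:
  Bonds broken (reactants):
    C-C: 1 × 339 = 339
    C-H: 6 × 428 = 2568
    C=C: 1 × 598 = 598
    Cl-Cl: 1 × 253 = 253
    Σ(broken) = 3758 kJ
  Bonds formed (products):
    C-C: 2 × 339 = 678
    C-Cl: 2 × 319 = 638
    C-H: 6 × 428 = 2568
    Σ(formed) = 3884 kJ
  ΔH_I = 3758 − 3884 = −126 kJ
Reaction II:
  Bonds broken (reactants):
    Br-Br: 1 × 189 = 189
    C-C: 2 × 339 = 678
    C-H: 8 × 428 = 3424
    Σ(broken) = 4291 kJ
  Bonds formed (products):
    C-Br: 1 × 273 = 273
    C-C: 2 × 339 = 678
    C-H: 7 × 428 = 2996
    H-Br: 1 × 359 = 359
    Σ(formed) = 4306 kJ
  ΔH_II = 4291 − 4306 = −15 kJ
ΔH_I − ΔH_II = −111 kJ, so reaction I has the more negative ΔH; |ΔH_I − ΔH_II| = 111 kJ.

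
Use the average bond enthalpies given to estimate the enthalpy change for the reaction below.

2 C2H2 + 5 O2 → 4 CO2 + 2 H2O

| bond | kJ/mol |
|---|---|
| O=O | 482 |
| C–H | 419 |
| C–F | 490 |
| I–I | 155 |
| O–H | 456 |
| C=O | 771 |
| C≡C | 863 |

Bonds broken (reactants):
  C≡C: 2 × 863 = 1726
  C–H: 4 × 419 = 1676
  O=O: 5 × 482 = 2410
  Σ(broken) = 5812 kJ
Bonds formed (products):
  C=O: 8 × 771 = 6168
  O–H: 4 × 456 = 1824
  Σ(formed) = 7992 kJ
ΔH = Σ(broken) − Σ(formed) = 5812 − 7992 = −2180 kJ

ΔH ≈ −2180 kJ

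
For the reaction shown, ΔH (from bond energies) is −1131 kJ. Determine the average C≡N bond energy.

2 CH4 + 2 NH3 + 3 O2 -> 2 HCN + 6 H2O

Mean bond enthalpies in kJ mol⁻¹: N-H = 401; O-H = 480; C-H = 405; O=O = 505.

Let D be the C≡N bond energy.
Σ(broken) = 8×405 + 6×401 + 3×505 = 7161
Σ(formed) = 2×D + 2×405 + 12×480 = 6570 + 2D
ΔH = Σ(broken) − Σ(formed) = (7161) − (6570 + 2D) = +591 − 2D
Setting this equal to −1131 kJ gives 2D = 1722, so D = 861 kJ/mol.

D(C≡N) ≈ 861 kJ/mol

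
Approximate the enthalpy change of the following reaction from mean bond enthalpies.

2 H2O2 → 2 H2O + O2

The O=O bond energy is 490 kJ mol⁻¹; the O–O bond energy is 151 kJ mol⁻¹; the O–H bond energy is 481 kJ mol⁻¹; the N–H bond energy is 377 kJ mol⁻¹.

ΔH ≈ −188 kJ

Bonds broken (reactants):
  O–H: 4 × 481 = 1924
  O–O: 2 × 151 = 302
  Σ(broken) = 2226 kJ
Bonds formed (products):
  O–H: 4 × 481 = 1924
  O=O: 1 × 490 = 490
  Σ(formed) = 2414 kJ
ΔH = Σ(broken) − Σ(formed) = 2226 − 2414 = −188 kJ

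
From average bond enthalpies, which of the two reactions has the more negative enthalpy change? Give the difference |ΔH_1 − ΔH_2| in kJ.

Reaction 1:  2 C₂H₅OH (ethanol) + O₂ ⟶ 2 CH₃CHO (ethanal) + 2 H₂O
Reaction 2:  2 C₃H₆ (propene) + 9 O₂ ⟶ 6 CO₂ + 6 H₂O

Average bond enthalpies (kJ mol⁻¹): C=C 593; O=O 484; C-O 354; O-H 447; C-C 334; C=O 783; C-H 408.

Reaction 2, by 3202 kJ

Reaction 1:
  Bonds broken (reactants):
    C-C: 2 × 334 = 668
    C-H: 10 × 408 = 4080
    C-O: 2 × 354 = 708
    O-H: 2 × 447 = 894
    O=O: 1 × 484 = 484
    Σ(broken) = 6834 kJ
  Bonds formed (products):
    C-C: 2 × 334 = 668
    C-H: 8 × 408 = 3264
    C=O: 2 × 783 = 1566
    O-H: 4 × 447 = 1788
    Σ(formed) = 7286 kJ
  ΔH_1 = 6834 − 7286 = −452 kJ
Reaction 2:
  Bonds broken (reactants):
    C-C: 2 × 334 = 668
    C-H: 12 × 408 = 4896
    C=C: 2 × 593 = 1186
    O=O: 9 × 484 = 4356
    Σ(broken) = 11106 kJ
  Bonds formed (products):
    C=O: 12 × 783 = 9396
    O-H: 12 × 447 = 5364
    Σ(formed) = 14760 kJ
  ΔH_2 = 11106 − 14760 = −3654 kJ
ΔH_1 − ΔH_2 = +3202 kJ, so reaction 2 has the more negative ΔH; |ΔH_1 − ΔH_2| = 3202 kJ.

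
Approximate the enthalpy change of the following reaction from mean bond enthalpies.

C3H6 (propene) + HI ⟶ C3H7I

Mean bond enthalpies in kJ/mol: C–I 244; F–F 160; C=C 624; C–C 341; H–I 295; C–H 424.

ΔH ≈ −90 kJ

Bonds broken (reactants):
  C–C: 1 × 341 = 341
  C–H: 6 × 424 = 2544
  C=C: 1 × 624 = 624
  H–I: 1 × 295 = 295
  Σ(broken) = 3804 kJ
Bonds formed (products):
  C–C: 2 × 341 = 682
  C–H: 7 × 424 = 2968
  C–I: 1 × 244 = 244
  Σ(formed) = 3894 kJ
ΔH = Σ(broken) − Σ(formed) = 3804 − 3894 = −90 kJ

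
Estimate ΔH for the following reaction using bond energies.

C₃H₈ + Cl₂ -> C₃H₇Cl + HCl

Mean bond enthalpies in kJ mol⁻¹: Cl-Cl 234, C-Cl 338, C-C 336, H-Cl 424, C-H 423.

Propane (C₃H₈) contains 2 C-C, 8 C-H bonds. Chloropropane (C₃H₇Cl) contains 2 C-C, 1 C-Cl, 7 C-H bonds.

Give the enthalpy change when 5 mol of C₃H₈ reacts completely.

Bonds broken (reactants):
  C-C: 2 × 336 = 672
  C-H: 8 × 423 = 3384
  Cl-Cl: 1 × 234 = 234
  Σ(broken) = 4290 kJ
Bonds formed (products):
  C-C: 2 × 336 = 672
  C-Cl: 1 × 338 = 338
  C-H: 7 × 423 = 2961
  H-Cl: 1 × 424 = 424
  Σ(formed) = 4395 kJ
ΔH = Σ(broken) − Σ(formed) = 4290 − 4395 = −105 kJ
For 5× the reaction as written: 5 × (−105) = −525 kJ

ΔH = −525 kJ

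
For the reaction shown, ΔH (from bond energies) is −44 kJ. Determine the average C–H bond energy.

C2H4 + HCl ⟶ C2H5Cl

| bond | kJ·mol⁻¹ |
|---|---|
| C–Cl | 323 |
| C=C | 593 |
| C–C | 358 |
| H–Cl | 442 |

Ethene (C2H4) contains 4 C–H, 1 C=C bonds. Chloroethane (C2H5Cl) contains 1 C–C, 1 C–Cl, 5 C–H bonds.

Let D be the C–H bond energy.
Σ(broken) = 4×D + 1×593 + 1×442 = 1035 + 4D
Σ(formed) = 1×358 + 1×323 + 5×D = 681 + 5D
ΔH = Σ(broken) − Σ(formed) = (1035 + 4D) − (681 + 5D) = +354 − D
Setting this equal to −44 kJ gives D = 398 kJ/mol.

D(C–H) ≈ 398 kJ/mol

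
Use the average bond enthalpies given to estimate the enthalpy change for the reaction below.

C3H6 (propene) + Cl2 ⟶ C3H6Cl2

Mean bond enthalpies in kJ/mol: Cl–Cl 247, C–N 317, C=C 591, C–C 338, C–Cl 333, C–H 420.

ΔH ≈ −166 kJ

Bonds broken (reactants):
  C–C: 1 × 338 = 338
  C–H: 6 × 420 = 2520
  C=C: 1 × 591 = 591
  Cl–Cl: 1 × 247 = 247
  Σ(broken) = 3696 kJ
Bonds formed (products):
  C–C: 2 × 338 = 676
  C–Cl: 2 × 333 = 666
  C–H: 6 × 420 = 2520
  Σ(formed) = 3862 kJ
ΔH = Σ(broken) − Σ(formed) = 3696 − 3862 = −166 kJ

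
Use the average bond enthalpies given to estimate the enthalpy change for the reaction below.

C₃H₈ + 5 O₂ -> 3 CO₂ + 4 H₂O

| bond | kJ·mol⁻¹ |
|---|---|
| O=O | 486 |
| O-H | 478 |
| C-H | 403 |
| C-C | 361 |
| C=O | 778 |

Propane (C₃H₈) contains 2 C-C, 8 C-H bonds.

Bonds broken (reactants):
  C-C: 2 × 361 = 722
  C-H: 8 × 403 = 3224
  O=O: 5 × 486 = 2430
  Σ(broken) = 6376 kJ
Bonds formed (products):
  C=O: 6 × 778 = 4668
  O-H: 8 × 478 = 3824
  Σ(formed) = 8492 kJ
ΔH = Σ(broken) − Σ(formed) = 6376 − 8492 = −2116 kJ

ΔH ≈ −2116 kJ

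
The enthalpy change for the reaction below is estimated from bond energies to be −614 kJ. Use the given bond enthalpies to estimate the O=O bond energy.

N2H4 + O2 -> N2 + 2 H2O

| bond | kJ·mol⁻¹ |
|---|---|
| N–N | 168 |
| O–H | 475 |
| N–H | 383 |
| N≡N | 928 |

Let D be the O=O bond energy.
Σ(broken) = 4×383 + 1×168 + 1×D = 1700 + D
Σ(formed) = 1×928 + 4×475 = 2828
ΔH = Σ(broken) − Σ(formed) = (1700 + D) − (2828) = −1128 + D
Setting this equal to −614 kJ gives D = 514 kJ/mol.

D(O=O) ≈ 514 kJ/mol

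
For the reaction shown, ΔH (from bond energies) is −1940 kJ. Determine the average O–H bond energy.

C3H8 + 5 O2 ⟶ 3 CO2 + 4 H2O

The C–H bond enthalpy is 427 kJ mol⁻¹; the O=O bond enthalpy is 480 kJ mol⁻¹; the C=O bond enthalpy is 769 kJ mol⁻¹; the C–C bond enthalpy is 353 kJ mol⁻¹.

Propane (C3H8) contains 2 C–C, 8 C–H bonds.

D(O–H) ≈ 481 kJ/mol

Let D be the O–H bond energy.
Σ(broken) = 2×353 + 8×427 + 5×480 = 6522
Σ(formed) = 6×769 + 8×D = 4614 + 8D
ΔH = Σ(broken) − Σ(formed) = (6522) − (4614 + 8D) = +1908 − 8D
Setting this equal to −1940 kJ gives 8D = 3848, so D = 481 kJ/mol.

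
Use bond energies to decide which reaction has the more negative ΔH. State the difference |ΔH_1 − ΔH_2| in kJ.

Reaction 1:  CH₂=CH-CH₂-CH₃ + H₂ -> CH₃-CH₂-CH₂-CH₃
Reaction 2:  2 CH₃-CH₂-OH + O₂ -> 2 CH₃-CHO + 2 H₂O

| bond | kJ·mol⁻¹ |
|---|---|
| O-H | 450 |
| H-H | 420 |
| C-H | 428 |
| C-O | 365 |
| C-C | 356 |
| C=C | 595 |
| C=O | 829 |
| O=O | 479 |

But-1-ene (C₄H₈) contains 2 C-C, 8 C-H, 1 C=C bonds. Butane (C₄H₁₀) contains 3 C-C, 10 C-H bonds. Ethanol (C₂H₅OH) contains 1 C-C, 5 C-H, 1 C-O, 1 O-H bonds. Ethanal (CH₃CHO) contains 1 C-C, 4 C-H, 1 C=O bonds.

Reaction 1:
  Bonds broken (reactants):
    C-C: 2 × 356 = 712
    C-H: 8 × 428 = 3424
    C=C: 1 × 595 = 595
    H-H: 1 × 420 = 420
    Σ(broken) = 5151 kJ
  Bonds formed (products):
    C-C: 3 × 356 = 1068
    C-H: 10 × 428 = 4280
    Σ(formed) = 5348 kJ
  ΔH_1 = 5151 − 5348 = −197 kJ
Reaction 2:
  Bonds broken (reactants):
    C-C: 2 × 356 = 712
    C-H: 10 × 428 = 4280
    C-O: 2 × 365 = 730
    O-H: 2 × 450 = 900
    O=O: 1 × 479 = 479
    Σ(broken) = 7101 kJ
  Bonds formed (products):
    C-C: 2 × 356 = 712
    C-H: 8 × 428 = 3424
    C=O: 2 × 829 = 1658
    O-H: 4 × 450 = 1800
    Σ(formed) = 7594 kJ
  ΔH_2 = 7101 − 7594 = −493 kJ
ΔH_1 − ΔH_2 = +296 kJ, so reaction 2 has the more negative ΔH; |ΔH_1 − ΔH_2| = 296 kJ.

Reaction 2, by 296 kJ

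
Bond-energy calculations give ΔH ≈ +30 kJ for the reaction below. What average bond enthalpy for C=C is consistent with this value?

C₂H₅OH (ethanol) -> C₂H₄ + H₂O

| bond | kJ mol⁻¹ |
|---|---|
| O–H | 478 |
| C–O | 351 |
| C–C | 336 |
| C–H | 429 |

Let D be the C=C bond energy.
Σ(broken) = 1×336 + 5×429 + 1×351 + 1×478 = 3310
Σ(formed) = 4×429 + 1×D + 2×478 = 2672 + D
ΔH = Σ(broken) − Σ(formed) = (3310) − (2672 + D) = +638 − D
Setting this equal to +30 kJ gives D = 608 kJ/mol.

D(C=C) ≈ 608 kJ/mol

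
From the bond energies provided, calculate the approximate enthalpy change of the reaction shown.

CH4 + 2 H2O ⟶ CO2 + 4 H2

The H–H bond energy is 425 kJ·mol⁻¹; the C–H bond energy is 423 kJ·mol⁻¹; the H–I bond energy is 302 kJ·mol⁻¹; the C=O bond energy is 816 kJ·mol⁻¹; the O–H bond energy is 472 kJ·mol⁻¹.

ΔH ≈ +248 kJ

Bonds broken (reactants):
  C–H: 4 × 423 = 1692
  O–H: 4 × 472 = 1888
  Σ(broken) = 3580 kJ
Bonds formed (products):
  C=O: 2 × 816 = 1632
  H–H: 4 × 425 = 1700
  Σ(formed) = 3332 kJ
ΔH = Σ(broken) − Σ(formed) = 3580 − 3332 = +248 kJ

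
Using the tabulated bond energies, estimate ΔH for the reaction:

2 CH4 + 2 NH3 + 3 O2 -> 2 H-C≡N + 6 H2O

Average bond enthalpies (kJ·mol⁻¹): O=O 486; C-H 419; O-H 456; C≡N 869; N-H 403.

ΔH ≈ −820 kJ

Bonds broken (reactants):
  C-H: 8 × 419 = 3352
  N-H: 6 × 403 = 2418
  O=O: 3 × 486 = 1458
  Σ(broken) = 7228 kJ
Bonds formed (products):
  C≡N: 2 × 869 = 1738
  C-H: 2 × 419 = 838
  O-H: 12 × 456 = 5472
  Σ(formed) = 8048 kJ
ΔH = Σ(broken) − Σ(formed) = 7228 − 8048 = −820 kJ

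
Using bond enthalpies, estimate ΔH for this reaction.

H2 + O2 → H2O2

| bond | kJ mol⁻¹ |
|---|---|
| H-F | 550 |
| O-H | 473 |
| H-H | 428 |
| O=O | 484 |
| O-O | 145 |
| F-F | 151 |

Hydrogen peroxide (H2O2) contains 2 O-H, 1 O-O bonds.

Bonds broken (reactants):
  H-H: 1 × 428 = 428
  O=O: 1 × 484 = 484
  Σ(broken) = 912 kJ
Bonds formed (products):
  O-H: 2 × 473 = 946
  O-O: 1 × 145 = 145
  Σ(formed) = 1091 kJ
ΔH = Σ(broken) − Σ(formed) = 912 − 1091 = −179 kJ

ΔH ≈ −179 kJ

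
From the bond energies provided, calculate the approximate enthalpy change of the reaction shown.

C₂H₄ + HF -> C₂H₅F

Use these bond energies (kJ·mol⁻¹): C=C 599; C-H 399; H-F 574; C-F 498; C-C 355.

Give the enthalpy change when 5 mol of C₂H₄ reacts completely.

ΔH = −395 kJ

Bonds broken (reactants):
  C-H: 4 × 399 = 1596
  C=C: 1 × 599 = 599
  H-F: 1 × 574 = 574
  Σ(broken) = 2769 kJ
Bonds formed (products):
  C-C: 1 × 355 = 355
  C-F: 1 × 498 = 498
  C-H: 5 × 399 = 1995
  Σ(formed) = 2848 kJ
ΔH = Σ(broken) − Σ(formed) = 2769 − 2848 = −79 kJ
For 5× the reaction as written: 5 × (−79) = −395 kJ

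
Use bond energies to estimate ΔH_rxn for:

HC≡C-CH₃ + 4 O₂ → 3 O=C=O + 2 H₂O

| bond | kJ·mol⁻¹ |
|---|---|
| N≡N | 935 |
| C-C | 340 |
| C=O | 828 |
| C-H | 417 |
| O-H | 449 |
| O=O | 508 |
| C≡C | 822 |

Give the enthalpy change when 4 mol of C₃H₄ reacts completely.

ΔH = −7608 kJ

Bonds broken (reactants):
  C≡C: 1 × 822 = 822
  C-C: 1 × 340 = 340
  C-H: 4 × 417 = 1668
  O=O: 4 × 508 = 2032
  Σ(broken) = 4862 kJ
Bonds formed (products):
  C=O: 6 × 828 = 4968
  O-H: 4 × 449 = 1796
  Σ(formed) = 6764 kJ
ΔH = Σ(broken) − Σ(formed) = 4862 − 6764 = −1902 kJ
For 4× the reaction as written: 4 × (−1902) = −7608 kJ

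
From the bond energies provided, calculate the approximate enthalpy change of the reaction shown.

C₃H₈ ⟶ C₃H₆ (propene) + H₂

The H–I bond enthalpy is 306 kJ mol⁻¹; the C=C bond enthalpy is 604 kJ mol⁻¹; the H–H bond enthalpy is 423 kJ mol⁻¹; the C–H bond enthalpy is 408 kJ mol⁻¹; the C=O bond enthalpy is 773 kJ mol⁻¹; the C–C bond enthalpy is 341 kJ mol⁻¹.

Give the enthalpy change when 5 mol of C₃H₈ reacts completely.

ΔH = +650 kJ

Bonds broken (reactants):
  C–C: 2 × 341 = 682
  C–H: 8 × 408 = 3264
  Σ(broken) = 3946 kJ
Bonds formed (products):
  C–C: 1 × 341 = 341
  C–H: 6 × 408 = 2448
  C=C: 1 × 604 = 604
  H–H: 1 × 423 = 423
  Σ(formed) = 3816 kJ
ΔH = Σ(broken) − Σ(formed) = 3946 − 3816 = +130 kJ
For 5× the reaction as written: 5 × (+130) = +650 kJ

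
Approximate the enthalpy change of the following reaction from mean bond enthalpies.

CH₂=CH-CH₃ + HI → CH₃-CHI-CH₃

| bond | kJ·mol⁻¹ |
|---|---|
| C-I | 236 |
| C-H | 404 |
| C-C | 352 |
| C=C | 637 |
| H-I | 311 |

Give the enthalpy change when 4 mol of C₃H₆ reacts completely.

Bonds broken (reactants):
  C-C: 1 × 352 = 352
  C-H: 6 × 404 = 2424
  C=C: 1 × 637 = 637
  H-I: 1 × 311 = 311
  Σ(broken) = 3724 kJ
Bonds formed (products):
  C-C: 2 × 352 = 704
  C-H: 7 × 404 = 2828
  C-I: 1 × 236 = 236
  Σ(formed) = 3768 kJ
ΔH = Σ(broken) − Σ(formed) = 3724 − 3768 = −44 kJ
For 4× the reaction as written: 4 × (−44) = −176 kJ

ΔH = −176 kJ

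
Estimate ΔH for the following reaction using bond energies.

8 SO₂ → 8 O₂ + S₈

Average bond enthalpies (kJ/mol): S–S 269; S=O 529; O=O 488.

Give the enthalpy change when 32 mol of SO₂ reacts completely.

Bonds broken (reactants):
  S=O: 16 × 529 = 8464
  Σ(broken) = 8464 kJ
Bonds formed (products):
  O=O: 8 × 488 = 3904
  S–S: 8 × 269 = 2152
  Σ(formed) = 6056 kJ
ΔH = Σ(broken) − Σ(formed) = 8464 − 6056 = +2408 kJ
For 4× the reaction as written: 4 × (+2408) = +9632 kJ

ΔH = +9632 kJ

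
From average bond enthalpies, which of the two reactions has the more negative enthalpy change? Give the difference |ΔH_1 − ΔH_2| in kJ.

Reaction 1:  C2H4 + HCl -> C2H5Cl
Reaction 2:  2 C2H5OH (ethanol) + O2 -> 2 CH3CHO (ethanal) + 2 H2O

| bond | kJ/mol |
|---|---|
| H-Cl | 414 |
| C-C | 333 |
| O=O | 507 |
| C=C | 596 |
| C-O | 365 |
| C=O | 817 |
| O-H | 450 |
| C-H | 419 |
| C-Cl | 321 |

Reaction 2, by 396 kJ

Reaction 1:
  Bonds broken (reactants):
    C-H: 4 × 419 = 1676
    C=C: 1 × 596 = 596
    H-Cl: 1 × 414 = 414
    Σ(broken) = 2686 kJ
  Bonds formed (products):
    C-C: 1 × 333 = 333
    C-Cl: 1 × 321 = 321
    C-H: 5 × 419 = 2095
    Σ(formed) = 2749 kJ
  ΔH_1 = 2686 − 2749 = −63 kJ
Reaction 2:
  Bonds broken (reactants):
    C-C: 2 × 333 = 666
    C-H: 10 × 419 = 4190
    C-O: 2 × 365 = 730
    O-H: 2 × 450 = 900
    O=O: 1 × 507 = 507
    Σ(broken) = 6993 kJ
  Bonds formed (products):
    C-C: 2 × 333 = 666
    C-H: 8 × 419 = 3352
    C=O: 2 × 817 = 1634
    O-H: 4 × 450 = 1800
    Σ(formed) = 7452 kJ
  ΔH_2 = 6993 − 7452 = −459 kJ
ΔH_1 − ΔH_2 = +396 kJ, so reaction 2 has the more negative ΔH; |ΔH_1 − ΔH_2| = 396 kJ.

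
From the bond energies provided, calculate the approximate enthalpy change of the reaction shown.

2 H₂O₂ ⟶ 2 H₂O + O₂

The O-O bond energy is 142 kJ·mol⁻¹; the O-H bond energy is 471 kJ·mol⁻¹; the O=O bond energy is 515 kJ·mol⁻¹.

ΔH ≈ −231 kJ

Bonds broken (reactants):
  O-H: 4 × 471 = 1884
  O-O: 2 × 142 = 284
  Σ(broken) = 2168 kJ
Bonds formed (products):
  O-H: 4 × 471 = 1884
  O=O: 1 × 515 = 515
  Σ(formed) = 2399 kJ
ΔH = Σ(broken) − Σ(formed) = 2168 − 2399 = −231 kJ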